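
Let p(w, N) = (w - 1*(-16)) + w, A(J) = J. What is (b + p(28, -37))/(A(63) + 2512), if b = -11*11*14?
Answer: -1622/2575 ≈ -0.62990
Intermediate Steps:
b = -1694 (b = -121*14 = -1694)
p(w, N) = 16 + 2*w (p(w, N) = (w + 16) + w = (16 + w) + w = 16 + 2*w)
(b + p(28, -37))/(A(63) + 2512) = (-1694 + (16 + 2*28))/(63 + 2512) = (-1694 + (16 + 56))/2575 = (-1694 + 72)*(1/2575) = -1622*1/2575 = -1622/2575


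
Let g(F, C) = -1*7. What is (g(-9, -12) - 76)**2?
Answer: 6889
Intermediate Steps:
g(F, C) = -7
(g(-9, -12) - 76)**2 = (-7 - 76)**2 = (-83)**2 = 6889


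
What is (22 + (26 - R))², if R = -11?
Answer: 3481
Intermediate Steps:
(22 + (26 - R))² = (22 + (26 - 1*(-11)))² = (22 + (26 + 11))² = (22 + 37)² = 59² = 3481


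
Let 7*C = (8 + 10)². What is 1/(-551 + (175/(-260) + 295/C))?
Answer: -2106/1148401 ≈ -0.0018339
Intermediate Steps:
C = 324/7 (C = (8 + 10)²/7 = (⅐)*18² = (⅐)*324 = 324/7 ≈ 46.286)
1/(-551 + (175/(-260) + 295/C)) = 1/(-551 + (175/(-260) + 295/(324/7))) = 1/(-551 + (175*(-1/260) + 295*(7/324))) = 1/(-551 + (-35/52 + 2065/324)) = 1/(-551 + 12005/2106) = 1/(-1148401/2106) = -2106/1148401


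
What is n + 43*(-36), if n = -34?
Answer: -1582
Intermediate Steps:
n + 43*(-36) = -34 + 43*(-36) = -34 - 1548 = -1582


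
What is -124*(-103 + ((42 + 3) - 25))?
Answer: 10292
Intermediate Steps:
-124*(-103 + ((42 + 3) - 25)) = -124*(-103 + (45 - 25)) = -124*(-103 + 20) = -124*(-83) = 10292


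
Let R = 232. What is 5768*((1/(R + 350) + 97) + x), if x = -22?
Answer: 125889484/291 ≈ 4.3261e+5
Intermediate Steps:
5768*((1/(R + 350) + 97) + x) = 5768*((1/(232 + 350) + 97) - 22) = 5768*((1/582 + 97) - 22) = 5768*(56455/582 - 22) = 5768*(43651/582) = 125889484/291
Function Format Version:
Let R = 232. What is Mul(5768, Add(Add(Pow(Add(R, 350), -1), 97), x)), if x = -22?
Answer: Rational(125889484, 291) ≈ 4.3261e+5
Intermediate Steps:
Mul(5768, Add(Add(Pow(Add(R, 350), -1), 97), x)) = Mul(5768, Add(Add(Pow(Add(232, 350), -1), 97), -22)) = Mul(5768, Add(Add(Pow(582, -1), 97), -22)) = Mul(5768, Add(Add(Rational(1, 582), 97), -22)) = Mul(5768, Add(Rational(56455, 582), -22)) = Mul(5768, Rational(43651, 582)) = Rational(125889484, 291)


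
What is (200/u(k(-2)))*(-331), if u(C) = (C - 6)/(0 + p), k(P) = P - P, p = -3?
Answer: -33100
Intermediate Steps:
k(P) = 0
u(C) = 2 - C/3 (u(C) = (C - 6)/(0 - 3) = (-6 + C)/(-3) = (-6 + C)*(-⅓) = 2 - C/3)
(200/u(k(-2)))*(-331) = (200/(2 - ⅓*0))*(-331) = (200/(2 + 0))*(-331) = (200/2)*(-331) = (200*(½))*(-331) = 100*(-331) = -33100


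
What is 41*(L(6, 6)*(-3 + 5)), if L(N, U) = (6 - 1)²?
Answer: 2050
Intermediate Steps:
L(N, U) = 25 (L(N, U) = 5² = 25)
41*(L(6, 6)*(-3 + 5)) = 41*(25*(-3 + 5)) = 41*(25*2) = 41*50 = 2050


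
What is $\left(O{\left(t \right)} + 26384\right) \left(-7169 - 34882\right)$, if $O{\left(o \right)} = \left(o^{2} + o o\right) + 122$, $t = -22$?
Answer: $-1155309174$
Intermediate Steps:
$O{\left(o \right)} = 122 + 2 o^{2}$ ($O{\left(o \right)} = \left(o^{2} + o^{2}\right) + 122 = 2 o^{2} + 122 = 122 + 2 o^{2}$)
$\left(O{\left(t \right)} + 26384\right) \left(-7169 - 34882\right) = \left(\left(122 + 2 \left(-22\right)^{2}\right) + 26384\right) \left(-7169 - 34882\right) = \left(\left(122 + 2 \cdot 484\right) + 26384\right) \left(-42051\right) = \left(\left(122 + 968\right) + 26384\right) \left(-42051\right) = \left(1090 + 26384\right) \left(-42051\right) = 27474 \left(-42051\right) = -1155309174$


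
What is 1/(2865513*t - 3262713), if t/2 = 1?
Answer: 1/2468313 ≈ 4.0513e-7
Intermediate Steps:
t = 2 (t = 2*1 = 2)
1/(2865513*t - 3262713) = 1/(2865513*2 - 3262713) = 1/(5731026 - 3262713) = 1/2468313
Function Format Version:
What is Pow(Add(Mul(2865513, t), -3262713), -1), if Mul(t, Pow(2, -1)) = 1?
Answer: Rational(1, 2468313) ≈ 4.0513e-7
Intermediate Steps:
t = 2 (t = Mul(2, 1) = 2)
Pow(Add(Mul(2865513, t), -3262713), -1) = Pow(Add(Mul(2865513, 2), -3262713), -1) = Pow(Add(5731026, -3262713), -1) = Pow(2468313, -1) = Rational(1, 2468313)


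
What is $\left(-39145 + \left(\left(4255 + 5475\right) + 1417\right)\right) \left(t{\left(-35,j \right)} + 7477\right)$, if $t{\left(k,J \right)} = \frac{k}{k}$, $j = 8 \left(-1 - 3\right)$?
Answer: $-209369044$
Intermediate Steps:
$j = -32$ ($j = 8 \left(-4\right) = -32$)
$t{\left(k,J \right)} = 1$
$\left(-39145 + \left(\left(4255 + 5475\right) + 1417\right)\right) \left(t{\left(-35,j \right)} + 7477\right) = \left(-39145 + \left(\left(4255 + 5475\right) + 1417\right)\right) \left(1 + 7477\right) = \left(-39145 + \left(9730 + 1417\right)\right) 7478 = \left(-39145 + 11147\right) 7478 = \left(-27998\right) 7478 = -209369044$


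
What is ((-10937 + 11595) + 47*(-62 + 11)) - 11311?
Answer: -13050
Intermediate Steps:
((-10937 + 11595) + 47*(-62 + 11)) - 11311 = (658 + 47*(-51)) - 11311 = (658 - 2397) - 11311 = -1739 - 11311 = -13050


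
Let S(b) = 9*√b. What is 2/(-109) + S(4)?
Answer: 1960/109 ≈ 17.982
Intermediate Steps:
2/(-109) + S(4) = 2/(-109) + 9*√4 = -1/109*2 + 9*2 = -2/109 + 18 = 1960/109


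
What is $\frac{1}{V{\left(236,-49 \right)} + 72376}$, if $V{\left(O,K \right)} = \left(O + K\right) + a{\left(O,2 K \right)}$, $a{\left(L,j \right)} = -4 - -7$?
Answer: $\frac{1}{72566} \approx 1.3781 \cdot 10^{-5}$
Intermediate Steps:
$a{\left(L,j \right)} = 3$ ($a{\left(L,j \right)} = -4 + 7 = 3$)
$V{\left(O,K \right)} = 3 + K + O$ ($V{\left(O,K \right)} = \left(O + K\right) + 3 = \left(K + O\right) + 3 = 3 + K + O$)
$\frac{1}{V{\left(236,-49 \right)} + 72376} = \frac{1}{\left(3 - 49 + 236\right) + 72376} = \frac{1}{190 + 72376} = \frac{1}{72566}$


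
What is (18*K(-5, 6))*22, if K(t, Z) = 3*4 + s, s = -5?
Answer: 2772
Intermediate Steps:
K(t, Z) = 7 (K(t, Z) = 3*4 - 5 = 12 - 5 = 7)
(18*K(-5, 6))*22 = (18*7)*22 = 126*22 = 2772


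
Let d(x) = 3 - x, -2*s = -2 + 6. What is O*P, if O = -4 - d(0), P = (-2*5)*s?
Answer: -140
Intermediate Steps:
s = -2 (s = -(-2 + 6)/2 = -½*4 = -2)
P = 20 (P = -2*5*(-2) = -10*(-2) = 20)
O = -7 (O = -4 - (3 - 1*0) = -4 - (3 + 0) = -4 - 1*3 = -4 - 3 = -7)
O*P = -7*20 = -140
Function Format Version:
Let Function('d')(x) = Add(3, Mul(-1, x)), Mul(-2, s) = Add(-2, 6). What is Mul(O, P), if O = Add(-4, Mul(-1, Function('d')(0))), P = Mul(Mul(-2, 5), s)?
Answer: -140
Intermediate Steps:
s = -2 (s = Mul(Rational(-1, 2), Add(-2, 6)) = Mul(Rational(-1, 2), 4) = -2)
P = 20 (P = Mul(Mul(-2, 5), -2) = Mul(-10, -2) = 20)
O = -7 (O = Add(-4, Mul(-1, Add(3, Mul(-1, 0)))) = Add(-4, Mul(-1, Add(3, 0))) = Add(-4, Mul(-1, 3)) = Add(-4, -3) = -7)
Mul(O, P) = Mul(-7, 20) = -140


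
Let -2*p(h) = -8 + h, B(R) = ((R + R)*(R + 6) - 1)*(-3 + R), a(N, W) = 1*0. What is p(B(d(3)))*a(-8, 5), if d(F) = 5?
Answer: 0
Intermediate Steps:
a(N, W) = 0
B(R) = (-1 + 2*R*(6 + R))*(-3 + R) (B(R) = ((2*R)*(6 + R) - 1)*(-3 + R) = (2*R*(6 + R) - 1)*(-3 + R) = (-1 + 2*R*(6 + R))*(-3 + R))
p(h) = 4 - h/2 (p(h) = -(-8 + h)/2 = 4 - h/2)
p(B(d(3)))*a(-8, 5) = (4 - (3 - 37*5 + 2*5³ + 6*5²)/2)*0 = (4 - (3 - 185 + 2*125 + 6*25)/2)*0 = (4 - (3 - 185 + 250 + 150)/2)*0 = (4 - ½*218)*0 = (4 - 109)*0 = -105*0 = 0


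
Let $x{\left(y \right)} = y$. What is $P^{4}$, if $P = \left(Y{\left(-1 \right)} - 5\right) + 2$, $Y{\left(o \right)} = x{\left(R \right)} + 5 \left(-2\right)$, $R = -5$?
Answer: $104976$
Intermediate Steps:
$Y{\left(o \right)} = -15$ ($Y{\left(o \right)} = -5 + 5 \left(-2\right) = -5 - 10 = -15$)
$P = -18$ ($P = \left(-15 - 5\right) + 2 = -20 + 2 = -18$)
$P^{4} = \left(-18\right)^{4} = 104976$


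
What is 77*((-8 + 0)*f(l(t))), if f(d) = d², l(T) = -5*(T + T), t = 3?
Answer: -554400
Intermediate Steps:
l(T) = -10*T
77*((-8 + 0)*f(l(t))) = 77*((-8 + 0)*(-10*3)²) = 77*(-8*(-30)²) = 77*(-8*900) = 77*(-7200) = -554400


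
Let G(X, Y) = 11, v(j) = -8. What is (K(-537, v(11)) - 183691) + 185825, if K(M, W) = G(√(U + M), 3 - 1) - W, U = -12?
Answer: 2153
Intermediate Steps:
K(M, W) = 11 - W
(K(-537, v(11)) - 183691) + 185825 = ((11 - 1*(-8)) - 183691) + 185825 = ((11 + 8) - 183691) + 185825 = (19 - 183691) + 185825 = -183672 + 185825 = 2153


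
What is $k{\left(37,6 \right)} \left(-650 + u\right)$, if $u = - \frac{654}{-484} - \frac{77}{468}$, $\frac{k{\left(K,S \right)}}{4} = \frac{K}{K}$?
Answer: $- \frac{36740999}{14157} \approx -2595.3$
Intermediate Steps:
$k{\left(K,S \right)} = 4$ ($k{\left(K,S \right)} = 4 \frac{K}{K} = 4 \cdot 1 = 4$)
$u = \frac{67201}{56628}$ ($u = \left(-654\right) \left(- \frac{1}{484}\right) - \frac{77}{468} = \frac{327}{242} - \frac{77}{468} = \frac{67201}{56628} \approx 1.1867$)
$k{\left(37,6 \right)} \left(-650 + u\right) = 4 \left(-650 + \frac{67201}{56628}\right) = 4 \left(- \frac{36740999}{56628}\right) = - \frac{36740999}{14157}$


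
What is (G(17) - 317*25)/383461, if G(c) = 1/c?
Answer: -134724/6518837 ≈ -0.020667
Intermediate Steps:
(G(17) - 317*25)/383461 = (1/17 - 317*25)/383461 = (1/17 - 7925)*(1/383461) = -134724/17*1/383461 = -134724/6518837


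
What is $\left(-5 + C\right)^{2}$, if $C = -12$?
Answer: $289$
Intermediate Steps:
$\left(-5 + C\right)^{2} = \left(-5 - 12\right)^{2} = \left(-17\right)^{2} = 289$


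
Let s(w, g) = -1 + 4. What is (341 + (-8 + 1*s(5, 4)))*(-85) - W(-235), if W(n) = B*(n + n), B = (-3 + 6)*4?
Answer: -22920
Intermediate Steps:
B = 12 (B = 3*4 = 12)
s(w, g) = 3
W(n) = 24*n (W(n) = 12*(n + n) = 12*(2*n) = 24*n)
(341 + (-8 + 1*s(5, 4)))*(-85) - W(-235) = (341 + (-8 + 1*3))*(-85) - 24*(-235) = (341 + (-8 + 3))*(-85) - 1*(-5640) = (341 - 5)*(-85) + 5640 = 336*(-85) + 5640 = -28560 + 5640 = -22920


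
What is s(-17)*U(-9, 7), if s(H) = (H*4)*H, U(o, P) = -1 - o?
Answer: 9248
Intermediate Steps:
s(H) = 4*H² (s(H) = (4*H)*H = 4*H²)
s(-17)*U(-9, 7) = (4*(-17)²)*(-1 - 1*(-9)) = (4*289)*(-1 + 9) = 1156*8 = 9248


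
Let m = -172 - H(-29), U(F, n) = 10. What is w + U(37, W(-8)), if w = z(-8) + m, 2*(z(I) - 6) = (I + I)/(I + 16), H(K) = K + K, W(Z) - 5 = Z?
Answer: -99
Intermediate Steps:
W(Z) = 5 + Z
H(K) = 2*K
z(I) = 6 + I/(16 + I) (z(I) = 6 + ((I + I)/(I + 16))/2 = 6 + ((2*I)/(16 + I))/2 = 6 + (2*I/(16 + I))/2 = 6 + I/(16 + I))
m = -114 (m = -172 - 2*(-29) = -172 - 1*(-58) = -172 + 58 = -114)
w = -109 (w = (96 + 7*(-8))/(16 - 8) - 114 = (96 - 56)/8 - 114 = (1/8)*40 - 114 = 5 - 114 = -109)
w + U(37, W(-8)) = -109 + 10 = -99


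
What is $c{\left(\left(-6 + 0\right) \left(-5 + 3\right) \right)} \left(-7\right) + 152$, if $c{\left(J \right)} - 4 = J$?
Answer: $40$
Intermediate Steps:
$c{\left(J \right)} = 4 + J$
$c{\left(\left(-6 + 0\right) \left(-5 + 3\right) \right)} \left(-7\right) + 152 = \left(4 + \left(-6 + 0\right) \left(-5 + 3\right)\right) \left(-7\right) + 152 = \left(4 - -12\right) \left(-7\right) + 152 = \left(4 + 12\right) \left(-7\right) + 152 = 16 \left(-7\right) + 152 = -112 + 152 = 40$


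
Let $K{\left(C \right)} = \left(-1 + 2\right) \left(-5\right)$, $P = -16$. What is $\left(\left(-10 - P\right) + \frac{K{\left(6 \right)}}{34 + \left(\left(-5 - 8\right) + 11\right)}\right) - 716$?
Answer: $- \frac{22725}{32} \approx -710.16$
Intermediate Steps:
$K{\left(C \right)} = -5$ ($K{\left(C \right)} = 1 \left(-5\right) = -5$)
$\left(\left(-10 - P\right) + \frac{K{\left(6 \right)}}{34 + \left(\left(-5 - 8\right) + 11\right)}\right) - 716 = \left(\left(-10 - -16\right) - \frac{5}{34 + \left(\left(-5 - 8\right) + 11\right)}\right) - 716 = \left(\left(-10 + 16\right) - \frac{5}{34 + \left(-13 + 11\right)}\right) - 716 = \left(6 - \frac{5}{34 - 2}\right) - 716 = \left(6 - \frac{5}{32}\right) - 716 = \frac{187}{32} - 716 = - \frac{22725}{32}$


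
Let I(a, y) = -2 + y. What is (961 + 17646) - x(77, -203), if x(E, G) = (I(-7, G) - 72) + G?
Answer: 19087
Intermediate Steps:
x(E, G) = -74 + 2*G (x(E, G) = ((-2 + G) - 72) + G = (-74 + G) + G = -74 + 2*G)
(961 + 17646) - x(77, -203) = (961 + 17646) - (-74 + 2*(-203)) = 18607 - (-74 - 406) = 18607 - 1*(-480) = 18607 + 480 = 19087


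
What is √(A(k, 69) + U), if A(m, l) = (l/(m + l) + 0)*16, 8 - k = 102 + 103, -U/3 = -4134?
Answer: √198294/4 ≈ 111.33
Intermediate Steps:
U = 12402 (U = -3*(-4134) = 12402)
k = -197 (k = 8 - (102 + 103) = 8 - 1*205 = 8 - 205 = -197)
A(m, l) = 16*l/(l + m) (A(m, l) = (l/(l + m) + 0)*16 = (l/(l + m))*16 = 16*l/(l + m))
√(A(k, 69) + U) = √(16*69/(69 - 197) + 12402) = √(16*69/(-128) + 12402) = √(16*69*(-1/128) + 12402) = √(-69/8 + 12402) = √(99147/8) = √198294/4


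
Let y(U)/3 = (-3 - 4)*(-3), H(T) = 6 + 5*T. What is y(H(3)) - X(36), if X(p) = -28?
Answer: 91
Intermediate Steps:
y(U) = 63 (y(U) = 3*((-3 - 4)*(-3)) = 3*(-7*(-3)) = 3*21 = 63)
y(H(3)) - X(36) = 63 - 1*(-28) = 63 + 28 = 91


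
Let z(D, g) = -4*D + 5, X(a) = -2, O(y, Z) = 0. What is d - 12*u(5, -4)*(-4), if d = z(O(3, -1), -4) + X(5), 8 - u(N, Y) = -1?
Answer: 435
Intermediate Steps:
u(N, Y) = 9 (u(N, Y) = 8 - 1*(-1) = 8 + 1 = 9)
z(D, g) = 5 - 4*D
d = 3 (d = (5 - 4*0) - 2 = (5 + 0) - 2 = 5 - 2 = 3)
d - 12*u(5, -4)*(-4) = 3 - 108*(-4) = 3 - 12*(-36) = 3 + 432 = 435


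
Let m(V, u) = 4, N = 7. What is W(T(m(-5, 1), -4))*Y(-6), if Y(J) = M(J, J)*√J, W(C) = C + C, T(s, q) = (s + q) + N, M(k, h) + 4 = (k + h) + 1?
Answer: -210*I*√6 ≈ -514.39*I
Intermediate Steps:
M(k, h) = -3 + h + k (M(k, h) = -4 + ((k + h) + 1) = -4 + ((h + k) + 1) = -4 + (1 + h + k) = -3 + h + k)
T(s, q) = 7 + q + s (T(s, q) = (s + q) + 7 = (q + s) + 7 = 7 + q + s)
W(C) = 2*C
Y(J) = √J*(-3 + 2*J) (Y(J) = (-3 + J + J)*√J = (-3 + 2*J)*√J = √J*(-3 + 2*J))
W(T(m(-5, 1), -4))*Y(-6) = (2*(7 - 4 + 4))*(√(-6)*(-3 + 2*(-6))) = (2*7)*((I*√6)*(-3 - 12)) = 14*((I*√6)*(-15)) = 14*(-15*I*√6) = -210*I*√6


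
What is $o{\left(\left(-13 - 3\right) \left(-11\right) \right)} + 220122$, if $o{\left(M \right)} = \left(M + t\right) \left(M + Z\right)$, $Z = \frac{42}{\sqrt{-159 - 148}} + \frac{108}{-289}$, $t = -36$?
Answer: $\frac{70721098}{289} - \frac{5880 i \sqrt{307}}{307} \approx 2.4471 \cdot 10^{5} - 335.59 i$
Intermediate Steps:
$Z = - \frac{108}{289} - \frac{42 i \sqrt{307}}{307}$ ($Z = \frac{42}{\sqrt{-307}} + 108 \left(- \frac{1}{289}\right) = \frac{42}{i \sqrt{307}} - \frac{108}{289} = 42 \left(- \frac{i \sqrt{307}}{307}\right) - \frac{108}{289} = - \frac{42 i \sqrt{307}}{307} - \frac{108}{289} = - \frac{108}{289} - \frac{42 i \sqrt{307}}{307} \approx -0.3737 - 2.3971 i$)
$o{\left(M \right)} = \left(-36 + M\right) \left(- \frac{108}{289} + M - \frac{42 i \sqrt{307}}{307}\right)$ ($o{\left(M \right)} = \left(M - 36\right) \left(M - \left(\frac{108}{289} + \frac{42 i \sqrt{307}}{307}\right)\right) = \left(-36 + M\right) \left(- \frac{108}{289} + M - \frac{42 i \sqrt{307}}{307}\right)$)
$o{\left(\left(-13 - 3\right) \left(-11\right) \right)} + 220122 = \left(\frac{3888}{289} + \left(\left(-13 - 3\right) \left(-11\right)\right)^{2} - \frac{10512 \left(-13 - 3\right) \left(-11\right)}{289} + \frac{1512 i \sqrt{307}}{307} - \frac{42 i \left(-13 - 3\right) \left(-11\right) \sqrt{307}}{307}\right) + 220122 = \left(\frac{3888}{289} + \left(\left(-16\right) \left(-11\right)\right)^{2} - \frac{10512 \left(\left(-16\right) \left(-11\right)\right)}{289} + \frac{1512 i \sqrt{307}}{307} - \frac{42 i \left(\left(-16\right) \left(-11\right)\right) \sqrt{307}}{307}\right) + 220122 = \left(\frac{3888}{289} + 176^{2} - \frac{1850112}{289} + \frac{1512 i \sqrt{307}}{307} - \frac{42}{307} i 176 \sqrt{307}\right) + 220122 = \left(\frac{3888}{289} + 30976 - \frac{1850112}{289} + \frac{1512 i \sqrt{307}}{307} - \frac{7392 i \sqrt{307}}{307}\right) + 220122 = \left(\frac{7105840}{289} - \frac{5880 i \sqrt{307}}{307}\right) + 220122 = \frac{70721098}{289} - \frac{5880 i \sqrt{307}}{307}$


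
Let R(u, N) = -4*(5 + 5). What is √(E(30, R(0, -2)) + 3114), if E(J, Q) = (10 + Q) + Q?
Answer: 2*√761 ≈ 55.172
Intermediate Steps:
R(u, N) = -40 (R(u, N) = -4*10 = -40)
E(J, Q) = 10 + 2*Q
√(E(30, R(0, -2)) + 3114) = √((10 + 2*(-40)) + 3114) = √((10 - 80) + 3114) = √(-70 + 3114) = √3044 = 2*√761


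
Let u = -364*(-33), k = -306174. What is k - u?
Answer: -318186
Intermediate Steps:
u = 12012
k - u = -306174 - 1*12012 = -306174 - 12012 = -318186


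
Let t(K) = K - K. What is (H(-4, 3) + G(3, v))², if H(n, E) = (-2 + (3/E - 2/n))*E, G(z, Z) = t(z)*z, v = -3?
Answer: 9/4 ≈ 2.2500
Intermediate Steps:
t(K) = 0
G(z, Z) = 0 (G(z, Z) = 0*z = 0)
H(n, E) = E*(-2 - 2/n + 3/E) (H(n, E) = (-2 + (-2/n + 3/E))*E = (-2 - 2/n + 3/E)*E = E*(-2 - 2/n + 3/E))
(H(-4, 3) + G(3, v))² = ((3 - 2*3 - 2*3/(-4)) + 0)² = ((3 - 6 - 2*3*(-¼)) + 0)² = ((3 - 6 + 3/2) + 0)² = (-3/2 + 0)² = (-3/2)² = 9/4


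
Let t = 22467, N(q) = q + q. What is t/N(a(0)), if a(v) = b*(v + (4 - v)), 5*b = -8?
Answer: -112335/64 ≈ -1755.2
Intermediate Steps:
b = -8/5 (b = (1/5)*(-8) = -8/5 ≈ -1.6000)
a(v) = -32/5 (a(v) = -8*(v + (4 - v))/5 = -8/5*4 = -32/5)
N(q) = 2*q
t/N(a(0)) = 22467/((2*(-32/5))) = 22467/(-64/5) = 22467*(-5/64) = -112335/64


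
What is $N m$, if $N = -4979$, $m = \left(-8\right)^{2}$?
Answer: $-318656$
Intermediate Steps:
$m = 64$
$N m = \left(-4979\right) 64 = -318656$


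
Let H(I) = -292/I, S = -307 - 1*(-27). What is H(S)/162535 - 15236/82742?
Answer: -86670394017/470696483950 ≈ -0.18413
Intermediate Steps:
S = -280 (S = -307 + 27 = -280)
H(S)/162535 - 15236/82742 = -292/(-280)/162535 - 15236/82742 = -292*(-1/280)*(1/162535) - 15236*1/82742 = (73/70)*(1/162535) - 7618/41371 = 73/11377450 - 7618/41371 = -86670394017/470696483950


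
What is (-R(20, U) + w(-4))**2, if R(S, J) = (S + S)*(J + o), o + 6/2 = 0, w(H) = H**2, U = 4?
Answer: 576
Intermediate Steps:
o = -3 (o = -3 + 0 = -3)
R(S, J) = 2*S*(-3 + J) (R(S, J) = (S + S)*(J - 3) = (2*S)*(-3 + J) = 2*S*(-3 + J))
(-R(20, U) + w(-4))**2 = (-2*20*(-3 + 4) + (-4)**2)**2 = (-2*20 + 16)**2 = (-1*40 + 16)**2 = (-40 + 16)**2 = (-24)**2 = 576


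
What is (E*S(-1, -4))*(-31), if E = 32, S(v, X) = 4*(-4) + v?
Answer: 16864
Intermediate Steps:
S(v, X) = -16 + v
(E*S(-1, -4))*(-31) = (32*(-16 - 1))*(-31) = (32*(-17))*(-31) = -544*(-31) = 16864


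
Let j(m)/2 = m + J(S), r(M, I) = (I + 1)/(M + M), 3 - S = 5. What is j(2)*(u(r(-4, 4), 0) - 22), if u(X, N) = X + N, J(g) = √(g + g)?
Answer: -181/2 - 181*I/2 ≈ -90.5 - 90.5*I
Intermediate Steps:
S = -2 (S = 3 - 1*5 = 3 - 5 = -2)
J(g) = √2*√g (J(g) = √(2*g) = √2*√g)
r(M, I) = (1 + I)/(2*M) (r(M, I) = (1 + I)/((2*M)) = (1 + I)*(1/(2*M)) = (1 + I)/(2*M))
j(m) = 2*m + 4*I (j(m) = 2*(m + √2*√(-2)) = 2*(m + √2*(I*√2)) = 2*(m + 2*I) = 2*m + 4*I)
u(X, N) = N + X
j(2)*(u(r(-4, 4), 0) - 22) = (2*2 + 4*I)*((0 + (½)*(1 + 4)/(-4)) - 22) = (4 + 4*I)*((0 + (½)*(-¼)*5) - 22) = (4 + 4*I)*((0 - 5/8) - 22) = (4 + 4*I)*(-5/8 - 22) = (4 + 4*I)*(-181/8) = -181/2 - 181*I/2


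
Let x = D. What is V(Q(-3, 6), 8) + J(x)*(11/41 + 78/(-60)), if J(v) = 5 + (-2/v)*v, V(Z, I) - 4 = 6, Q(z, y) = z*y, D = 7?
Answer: 2831/410 ≈ 6.9049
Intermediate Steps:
x = 7
Q(z, y) = y*z
V(Z, I) = 10 (V(Z, I) = 4 + 6 = 10)
J(v) = 3 (J(v) = 5 - 2 = 3)
V(Q(-3, 6), 8) + J(x)*(11/41 + 78/(-60)) = 10 + 3*(11/41 + 78/(-60)) = 10 + 3*(11*(1/41) + 78*(-1/60)) = 10 + 3*(11/41 - 13/10) = 10 + 3*(-423/410) = 10 - 1269/410 = 2831/410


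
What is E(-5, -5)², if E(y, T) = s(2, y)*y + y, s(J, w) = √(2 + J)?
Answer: 225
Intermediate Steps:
E(y, T) = 3*y (E(y, T) = √(2 + 2)*y + y = √4*y + y = 2*y + y = 3*y)
E(-5, -5)² = (3*(-5))² = (-15)² = 225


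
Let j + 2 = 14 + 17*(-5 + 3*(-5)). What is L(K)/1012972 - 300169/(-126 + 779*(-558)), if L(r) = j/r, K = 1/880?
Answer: 44639952787/110112082344 ≈ 0.40540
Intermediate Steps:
j = -328 (j = -2 + (14 + 17*(-5 + 3*(-5))) = -2 + (14 + 17*(-5 - 15)) = -2 + (14 + 17*(-20)) = -2 + (14 - 340) = -2 - 326 = -328)
K = 1/880 ≈ 0.0011364
L(r) = -328/r
L(K)/1012972 - 300169/(-126 + 779*(-558)) = -328/1/880/1012972 - 300169/(-126 + 779*(-558)) = -328*880*(1/1012972) - 300169/(-126 - 434682) = -288640*1/1012972 - 300169/(-434808) = -72160/253243 - 300169*(-1/434808) = -72160/253243 + 300169/434808 = 44639952787/110112082344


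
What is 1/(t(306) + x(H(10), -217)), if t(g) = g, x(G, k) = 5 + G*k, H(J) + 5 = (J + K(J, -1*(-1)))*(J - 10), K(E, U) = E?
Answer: 1/1396 ≈ 0.00071633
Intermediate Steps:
H(J) = -5 + 2*J*(-10 + J) (H(J) = -5 + (J + J)*(J - 10) = -5 + (2*J)*(-10 + J) = -5 + 2*J*(-10 + J))
1/(t(306) + x(H(10), -217)) = 1/(306 + (5 + (-5 - 20*10 + 2*10**2)*(-217))) = 1/(306 + (5 + (-5 - 200 + 2*100)*(-217))) = 1/(306 + (5 + (-5 - 200 + 200)*(-217))) = 1/(306 + (5 - 5*(-217))) = 1/(306 + (5 + 1085)) = 1/(306 + 1090) = 1/1396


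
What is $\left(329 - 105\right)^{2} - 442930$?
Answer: $-392754$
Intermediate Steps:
$\left(329 - 105\right)^{2} - 442930 = 224^{2} - 442930 = 50176 - 442930 = -392754$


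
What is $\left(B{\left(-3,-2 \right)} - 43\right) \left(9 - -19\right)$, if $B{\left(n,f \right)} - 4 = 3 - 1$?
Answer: $-1036$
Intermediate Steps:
$B{\left(n,f \right)} = 6$ ($B{\left(n,f \right)} = 4 + \left(3 - 1\right) = 4 + 2 = 6$)
$\left(B{\left(-3,-2 \right)} - 43\right) \left(9 - -19\right) = \left(6 - 43\right) \left(9 - -19\right) = - 37 \left(9 + 19\right) = \left(-37\right) 28 = -1036$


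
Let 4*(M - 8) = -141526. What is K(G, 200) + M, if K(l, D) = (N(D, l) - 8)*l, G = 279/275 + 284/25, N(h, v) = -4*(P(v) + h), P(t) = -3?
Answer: -24873001/550 ≈ -45224.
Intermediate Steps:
M = -70747/2 (M = 8 + (1/4)*(-141526) = 8 - 70763/2 = -70747/2 ≈ -35374.)
N(h, v) = 12 - 4*h (N(h, v) = -4*(-3 + h) = 12 - 4*h)
G = 3403/275 (G = 279*(1/275) + 284*(1/25) = 279/275 + 284/25 = 3403/275 ≈ 12.375)
K(l, D) = l*(4 - 4*D) (K(l, D) = ((12 - 4*D) - 8)*l = (4 - 4*D)*l = l*(4 - 4*D))
K(G, 200) + M = 4*(3403/275)*(1 - 1*200) - 70747/2 = 4*(3403/275)*(1 - 200) - 70747/2 = 4*(3403/275)*(-199) - 70747/2 = -2708788/275 - 70747/2 = -24873001/550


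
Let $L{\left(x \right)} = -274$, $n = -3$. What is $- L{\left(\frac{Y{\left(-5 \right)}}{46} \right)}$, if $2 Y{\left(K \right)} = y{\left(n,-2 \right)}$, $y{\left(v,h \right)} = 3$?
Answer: $274$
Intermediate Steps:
$Y{\left(K \right)} = \frac{3}{2}$ ($Y{\left(K \right)} = \frac{1}{2} \cdot 3 = \frac{3}{2}$)
$- L{\left(\frac{Y{\left(-5 \right)}}{46} \right)} = \left(-1\right) \left(-274\right) = 274$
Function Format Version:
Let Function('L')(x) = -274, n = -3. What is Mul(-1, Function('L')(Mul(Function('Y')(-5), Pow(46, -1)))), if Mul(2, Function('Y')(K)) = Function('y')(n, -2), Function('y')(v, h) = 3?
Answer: 274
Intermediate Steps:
Function('Y')(K) = Rational(3, 2) (Function('Y')(K) = Mul(Rational(1, 2), 3) = Rational(3, 2))
Mul(-1, Function('L')(Mul(Function('Y')(-5), Pow(46, -1)))) = Mul(-1, -274) = 274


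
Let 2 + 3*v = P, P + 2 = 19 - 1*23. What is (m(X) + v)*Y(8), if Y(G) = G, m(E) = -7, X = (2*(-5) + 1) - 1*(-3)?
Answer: -232/3 ≈ -77.333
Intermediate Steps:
X = -6 (X = (-10 + 1) + 3 = -9 + 3 = -6)
P = -6 (P = -2 + (19 - 1*23) = -2 + (19 - 23) = -2 - 4 = -6)
v = -8/3 (v = -⅔ + (⅓)*(-6) = -⅔ - 2 = -8/3 ≈ -2.6667)
(m(X) + v)*Y(8) = (-7 - 8/3)*8 = -29/3*8 = -232/3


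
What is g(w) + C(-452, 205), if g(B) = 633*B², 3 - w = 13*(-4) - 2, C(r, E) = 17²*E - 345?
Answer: 2115517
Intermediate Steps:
C(r, E) = -345 + 289*E (C(r, E) = 289*E - 345 = -345 + 289*E)
w = 57 (w = 3 - (13*(-4) - 2) = 3 - (-52 - 2) = 3 - 1*(-54) = 3 + 54 = 57)
g(w) + C(-452, 205) = 633*57² + (-345 + 289*205) = 633*3249 + (-345 + 59245) = 2056617 + 58900 = 2115517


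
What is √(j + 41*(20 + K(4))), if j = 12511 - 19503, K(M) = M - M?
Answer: 2*I*√1543 ≈ 78.562*I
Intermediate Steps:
K(M) = 0
j = -6992
√(j + 41*(20 + K(4))) = √(-6992 + 41*(20 + 0)) = √(-6992 + 41*20) = √(-6992 + 820) = √(-6172) = 2*I*√1543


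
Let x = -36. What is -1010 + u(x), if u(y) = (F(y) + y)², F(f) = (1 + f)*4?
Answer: 29966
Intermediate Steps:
F(f) = 4 + 4*f
u(y) = (4 + 5*y)² (u(y) = ((4 + 4*y) + y)² = (4 + 5*y)²)
-1010 + u(x) = -1010 + (4 + 5*(-36))² = -1010 + (4 - 180)² = -1010 + (-176)² = -1010 + 30976 = 29966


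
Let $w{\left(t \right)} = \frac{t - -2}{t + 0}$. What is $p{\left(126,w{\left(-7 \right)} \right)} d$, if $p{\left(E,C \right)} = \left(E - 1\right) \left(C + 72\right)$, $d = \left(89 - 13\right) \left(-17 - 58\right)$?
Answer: $- \frac{362662500}{7} \approx -5.1809 \cdot 10^{7}$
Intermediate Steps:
$d = -5700$ ($d = 76 \left(-75\right) = -5700$)
$w{\left(t \right)} = \frac{2 + t}{t}$ ($w{\left(t \right)} = \frac{t + \left(-2 + 4\right)}{t} = \frac{t + 2}{t} = \frac{2 + t}{t}$)
$p{\left(E,C \right)} = \left(-1 + E\right) \left(72 + C\right)$
$p{\left(126,w{\left(-7 \right)} \right)} d = \left(-72 - \frac{2 - 7}{-7} + 72 \cdot 126 + \frac{2 - 7}{-7} \cdot 126\right) \left(-5700\right) = \left(-72 - \left(- \frac{1}{7}\right) \left(-5\right) + 9072 + \left(- \frac{1}{7}\right) \left(-5\right) 126\right) \left(-5700\right) = \left(-72 - \frac{5}{7} + 9072 + \frac{5}{7} \cdot 126\right) \left(-5700\right) = \left(-72 - \frac{5}{7} + 9072 + 90\right) \left(-5700\right) = \frac{63625}{7} \left(-5700\right) = - \frac{362662500}{7}$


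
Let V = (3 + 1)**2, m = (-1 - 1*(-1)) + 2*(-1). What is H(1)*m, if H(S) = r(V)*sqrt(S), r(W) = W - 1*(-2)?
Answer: -36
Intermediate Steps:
m = -2 (m = (-1 + 1) - 2 = 0 - 2 = -2)
V = 16 (V = 4**2 = 16)
r(W) = 2 + W (r(W) = W + 2 = 2 + W)
H(S) = 18*sqrt(S) (H(S) = (2 + 16)*sqrt(S) = 18*sqrt(S))
H(1)*m = (18*sqrt(1))*(-2) = (18*1)*(-2) = 18*(-2) = -36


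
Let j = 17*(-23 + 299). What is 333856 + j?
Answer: 338548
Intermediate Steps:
j = 4692 (j = 17*276 = 4692)
333856 + j = 333856 + 4692 = 338548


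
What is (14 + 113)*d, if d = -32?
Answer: -4064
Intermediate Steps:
(14 + 113)*d = (14 + 113)*(-32) = 127*(-32) = -4064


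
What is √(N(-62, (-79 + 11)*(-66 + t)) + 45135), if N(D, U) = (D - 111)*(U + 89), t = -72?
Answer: I*√1593694 ≈ 1262.4*I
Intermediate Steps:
N(D, U) = (-111 + D)*(89 + U)
√(N(-62, (-79 + 11)*(-66 + t)) + 45135) = √((-9879 - 111*(-79 + 11)*(-66 - 72) + 89*(-62) - 62*(-79 + 11)*(-66 - 72)) + 45135) = √((-9879 - (-7548)*(-138) - 5518 - (-4216)*(-138)) + 45135) = √((-9879 - 111*9384 - 5518 - 62*9384) + 45135) = √((-9879 - 1041624 - 5518 - 581808) + 45135) = √(-1638829 + 45135) = √(-1593694) = I*√1593694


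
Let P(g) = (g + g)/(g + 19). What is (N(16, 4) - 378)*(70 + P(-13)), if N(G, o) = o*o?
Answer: -71314/3 ≈ -23771.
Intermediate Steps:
N(G, o) = o²
P(g) = 2*g/(19 + g) (P(g) = (2*g)/(19 + g) = 2*g/(19 + g))
(N(16, 4) - 378)*(70 + P(-13)) = (4² - 378)*(70 + 2*(-13)/(19 - 13)) = (16 - 378)*(70 + 2*(-13)/6) = -362*(70 + 2*(-13)*(⅙)) = -362*(70 - 13/3) = -362*197/3 = -71314/3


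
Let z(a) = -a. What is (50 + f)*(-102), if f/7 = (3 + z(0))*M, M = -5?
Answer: 5610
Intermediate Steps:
f = -105 (f = 7*((3 - 1*0)*(-5)) = 7*((3 + 0)*(-5)) = 7*(3*(-5)) = 7*(-15) = -105)
(50 + f)*(-102) = (50 - 105)*(-102) = -55*(-102) = 5610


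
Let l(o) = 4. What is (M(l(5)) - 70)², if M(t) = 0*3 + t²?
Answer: 2916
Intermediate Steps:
M(t) = t² (M(t) = 0 + t² = t²)
(M(l(5)) - 70)² = (4² - 70)² = (16 - 70)² = (-54)² = 2916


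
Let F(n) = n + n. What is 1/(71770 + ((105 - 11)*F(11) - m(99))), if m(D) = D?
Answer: 1/73739 ≈ 1.3561e-5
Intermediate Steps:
F(n) = 2*n
1/(71770 + ((105 - 11)*F(11) - m(99))) = 1/(71770 + ((105 - 11)*(2*11) - 1*99)) = 1/(71770 + (94*22 - 99)) = 1/(71770 + (2068 - 99)) = 1/(71770 + 1969) = 1/73739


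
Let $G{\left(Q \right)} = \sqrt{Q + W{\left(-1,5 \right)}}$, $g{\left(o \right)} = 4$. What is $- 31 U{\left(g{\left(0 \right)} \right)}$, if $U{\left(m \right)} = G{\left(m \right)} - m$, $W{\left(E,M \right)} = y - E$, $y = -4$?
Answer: $93$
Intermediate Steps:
$W{\left(E,M \right)} = -4 - E$
$G{\left(Q \right)} = \sqrt{-3 + Q}$ ($G{\left(Q \right)} = \sqrt{Q - 3} = \sqrt{-3 + Q}$)
$U{\left(m \right)} = \sqrt{-3 + m} - m$
$- 31 U{\left(g{\left(0 \right)} \right)} = - 31 \left(\sqrt{-3 + 4} - 4\right) = - 31 \left(\sqrt{1} - 4\right) = - 31 \left(1 - 4\right) = \left(-31\right) \left(-3\right) = 93$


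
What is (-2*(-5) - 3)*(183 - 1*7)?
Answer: 1232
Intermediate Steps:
(-2*(-5) - 3)*(183 - 1*7) = (10 - 3)*(183 - 7) = 7*176 = 1232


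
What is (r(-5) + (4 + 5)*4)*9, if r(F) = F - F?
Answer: 324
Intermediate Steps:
r(F) = 0
(r(-5) + (4 + 5)*4)*9 = (0 + (4 + 5)*4)*9 = (0 + 9*4)*9 = (0 + 36)*9 = 36*9 = 324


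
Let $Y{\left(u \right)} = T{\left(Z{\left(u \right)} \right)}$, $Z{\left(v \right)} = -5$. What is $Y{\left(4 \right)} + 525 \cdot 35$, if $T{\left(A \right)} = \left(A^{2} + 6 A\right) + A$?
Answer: $18365$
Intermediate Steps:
$T{\left(A \right)} = A^{2} + 7 A$
$Y{\left(u \right)} = -10$ ($Y{\left(u \right)} = - 5 \left(7 - 5\right) = \left(-5\right) 2 = -10$)
$Y{\left(4 \right)} + 525 \cdot 35 = -10 + 525 \cdot 35 = -10 + 18375 = 18365$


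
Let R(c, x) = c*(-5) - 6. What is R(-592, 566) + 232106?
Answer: 235060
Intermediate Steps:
R(c, x) = -6 - 5*c (R(c, x) = -5*c - 6 = -6 - 5*c)
R(-592, 566) + 232106 = (-6 - 5*(-592)) + 232106 = (-6 + 2960) + 232106 = 2954 + 232106 = 235060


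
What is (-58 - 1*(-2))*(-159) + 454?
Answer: 9358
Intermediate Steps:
(-58 - 1*(-2))*(-159) + 454 = (-58 + 2)*(-159) + 454 = -56*(-159) + 454 = 8904 + 454 = 9358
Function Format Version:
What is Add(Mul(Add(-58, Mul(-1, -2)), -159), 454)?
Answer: 9358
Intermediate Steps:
Add(Mul(Add(-58, Mul(-1, -2)), -159), 454) = Add(Mul(Add(-58, 2), -159), 454) = Add(Mul(-56, -159), 454) = Add(8904, 454) = 9358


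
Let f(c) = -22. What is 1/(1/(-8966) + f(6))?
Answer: -8966/197253 ≈ -0.045454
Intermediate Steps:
1/(1/(-8966) + f(6)) = 1/(1/(-8966) - 22) = 1/(-1/8966 - 22) = 1/(-197253/8966) = -8966/197253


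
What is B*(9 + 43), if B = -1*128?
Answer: -6656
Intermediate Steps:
B = -128
B*(9 + 43) = -128*(9 + 43) = -128*52 = -6656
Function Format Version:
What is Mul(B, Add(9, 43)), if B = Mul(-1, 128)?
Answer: -6656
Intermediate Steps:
B = -128
Mul(B, Add(9, 43)) = Mul(-128, Add(9, 43)) = Mul(-128, 52) = -6656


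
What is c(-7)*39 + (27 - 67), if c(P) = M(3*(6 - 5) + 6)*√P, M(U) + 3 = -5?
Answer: -40 - 312*I*√7 ≈ -40.0 - 825.47*I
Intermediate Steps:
M(U) = -8 (M(U) = -3 - 5 = -8)
c(P) = -8*√P
c(-7)*39 + (27 - 67) = -8*I*√7*39 + (27 - 67) = -8*I*√7*39 - 40 = -312*I*√7 - 40 = -40 - 312*I*√7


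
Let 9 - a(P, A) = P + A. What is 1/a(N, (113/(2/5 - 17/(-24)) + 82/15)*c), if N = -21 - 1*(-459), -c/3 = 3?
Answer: 665/357633 ≈ 0.0018594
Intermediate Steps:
c = -9 (c = -3*3 = -9)
N = 438 (N = -21 + 459 = 438)
a(P, A) = 9 - A - P (a(P, A) = 9 - (P + A) = 9 - (A + P) = 9 + (-A - P) = 9 - A - P)
1/a(N, (113/(2/5 - 17/(-24)) + 82/15)*c) = 1/(9 - (113/(2/5 - 17/(-24)) + 82/15)*(-9) - 1*438) = 1/(9 - (113/(2*(⅕) - 17*(-1/24)) + 82*(1/15))*(-9) - 438) = 1/(9 - (113/(⅖ + 17/24) + 82/15)*(-9) - 438) = 1/(9 - (113/(133/120) + 82/15)*(-9) - 438) = 1/(9 - (113*(120/133) + 82/15)*(-9) - 438) = 1/(9 - (13560/133 + 82/15)*(-9) - 438) = 1/(9 - 214306*(-9)/1995 - 438) = 1/(9 - 1*(-642918/665) - 438) = 1/(9 + 642918/665 - 438) = 1/(357633/665) = 665/357633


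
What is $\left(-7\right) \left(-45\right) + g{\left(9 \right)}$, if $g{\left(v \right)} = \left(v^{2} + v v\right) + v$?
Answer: $486$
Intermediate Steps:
$g{\left(v \right)} = v + 2 v^{2}$ ($g{\left(v \right)} = \left(v^{2} + v^{2}\right) + v = 2 v^{2} + v = v + 2 v^{2}$)
$\left(-7\right) \left(-45\right) + g{\left(9 \right)} = \left(-7\right) \left(-45\right) + 9 \left(1 + 2 \cdot 9\right) = 315 + 9 \left(1 + 18\right) = 315 + 9 \cdot 19 = 315 + 171 = 486$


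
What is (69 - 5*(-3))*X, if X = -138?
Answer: -11592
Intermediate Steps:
(69 - 5*(-3))*X = (69 - 5*(-3))*(-138) = (69 + 15)*(-138) = 84*(-138) = -11592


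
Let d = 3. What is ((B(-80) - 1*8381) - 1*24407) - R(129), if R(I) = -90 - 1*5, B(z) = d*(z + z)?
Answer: -33173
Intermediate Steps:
B(z) = 6*z (B(z) = 3*(z + z) = 3*(2*z) = 6*z)
R(I) = -95 (R(I) = -90 - 5 = -95)
((B(-80) - 1*8381) - 1*24407) - R(129) = ((6*(-80) - 1*8381) - 1*24407) - 1*(-95) = ((-480 - 8381) - 24407) + 95 = (-8861 - 24407) + 95 = -33268 + 95 = -33173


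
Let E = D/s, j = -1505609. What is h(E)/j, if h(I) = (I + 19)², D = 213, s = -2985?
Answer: -354719556/1490590550225 ≈ -0.00023797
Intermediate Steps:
E = -71/995 (E = 213/(-2985) = 213*(-1/2985) = -71/995 ≈ -0.071357)
h(I) = (19 + I)²
h(E)/j = (19 - 71/995)²/(-1505609) = (18834/995)²*(-1/1505609) = (354719556/990025)*(-1/1505609) = -354719556/1490590550225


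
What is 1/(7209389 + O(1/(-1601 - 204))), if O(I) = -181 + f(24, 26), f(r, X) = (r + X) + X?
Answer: 1/7209284 ≈ 1.3871e-7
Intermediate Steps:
f(r, X) = r + 2*X (f(r, X) = (X + r) + X = r + 2*X)
O(I) = -105 (O(I) = -181 + (24 + 2*26) = -181 + (24 + 52) = -181 + 76 = -105)
1/(7209389 + O(1/(-1601 - 204))) = 1/(7209389 - 105) = 1/7209284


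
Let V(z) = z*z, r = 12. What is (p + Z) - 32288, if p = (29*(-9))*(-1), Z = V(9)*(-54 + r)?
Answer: -35429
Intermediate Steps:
V(z) = z**2
Z = -3402 (Z = 9**2*(-54 + 12) = 81*(-42) = -3402)
p = 261 (p = -261*(-1) = 261)
(p + Z) - 32288 = (261 - 3402) - 32288 = -3141 - 32288 = -35429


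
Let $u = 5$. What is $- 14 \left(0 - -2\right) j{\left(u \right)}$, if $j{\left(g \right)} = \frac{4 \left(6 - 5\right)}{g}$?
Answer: $- \frac{112}{5} \approx -22.4$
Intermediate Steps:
$j{\left(g \right)} = \frac{4}{g}$ ($j{\left(g \right)} = \frac{4 \cdot 1}{g} = \frac{4}{g}$)
$- 14 \left(0 - -2\right) j{\left(u \right)} = - 14 \left(0 - -2\right) \frac{4}{5} = - 14 \left(0 + 2\right) 4 \cdot \frac{1}{5} = \left(-14\right) 2 \cdot \frac{4}{5} = \left(-28\right) \frac{4}{5} = - \frac{112}{5}$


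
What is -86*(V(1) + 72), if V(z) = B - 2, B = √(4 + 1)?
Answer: -6020 - 86*√5 ≈ -6212.3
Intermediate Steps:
B = √5 ≈ 2.2361
V(z) = -2 + √5 (V(z) = √5 - 2 = -2 + √5)
-86*(V(1) + 72) = -86*((-2 + √5) + 72) = -86*(70 + √5) = -6020 - 86*√5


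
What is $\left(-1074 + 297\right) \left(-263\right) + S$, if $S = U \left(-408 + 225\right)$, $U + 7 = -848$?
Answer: $360816$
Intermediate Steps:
$U = -855$ ($U = -7 - 848 = -855$)
$S = 156465$ ($S = - 855 \left(-408 + 225\right) = \left(-855\right) \left(-183\right) = 156465$)
$\left(-1074 + 297\right) \left(-263\right) + S = \left(-1074 + 297\right) \left(-263\right) + 156465 = \left(-777\right) \left(-263\right) + 156465 = 204351 + 156465 = 360816$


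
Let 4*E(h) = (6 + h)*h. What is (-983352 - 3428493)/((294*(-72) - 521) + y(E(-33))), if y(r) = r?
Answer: 3529476/17173 ≈ 205.52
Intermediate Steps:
E(h) = h*(6 + h)/4 (E(h) = ((6 + h)*h)/4 = (h*(6 + h))/4 = h*(6 + h)/4)
(-983352 - 3428493)/((294*(-72) - 521) + y(E(-33))) = (-983352 - 3428493)/((294*(-72) - 521) + (1/4)*(-33)*(6 - 33)) = -4411845/((-21168 - 521) + (1/4)*(-33)*(-27)) = -4411845/(-21689 + 891/4) = -4411845/(-85865/4) = -4411845*(-4/85865) = 3529476/17173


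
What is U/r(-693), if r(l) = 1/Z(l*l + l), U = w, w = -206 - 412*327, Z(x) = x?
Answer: -64706491080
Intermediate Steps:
w = -134930 (w = -206 - 134724 = -134930)
U = -134930
r(l) = 1/(l + l**2) (r(l) = 1/(l*l + l) = 1/(l**2 + l) = 1/(l + l**2))
U/r(-693) = -134930/(1/((-693)*(1 - 693))) = -134930/((-1/693/(-692))) = -134930/((-1/693*(-1/692))) = -134930/1/479556 = -134930*479556 = -64706491080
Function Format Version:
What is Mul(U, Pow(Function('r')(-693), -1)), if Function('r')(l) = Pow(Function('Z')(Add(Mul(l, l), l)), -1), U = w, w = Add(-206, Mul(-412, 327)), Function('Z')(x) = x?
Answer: -64706491080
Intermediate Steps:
w = -134930 (w = Add(-206, -134724) = -134930)
U = -134930
Function('r')(l) = Pow(Add(l, Pow(l, 2)), -1) (Function('r')(l) = Pow(Add(Mul(l, l), l), -1) = Pow(Add(Pow(l, 2), l), -1) = Pow(Add(l, Pow(l, 2)), -1))
Mul(U, Pow(Function('r')(-693), -1)) = Mul(-134930, Pow(Mul(Pow(-693, -1), Pow(Add(1, -693), -1)), -1)) = Mul(-134930, Pow(Mul(Rational(-1, 693), Pow(-692, -1)), -1)) = Mul(-134930, Pow(Mul(Rational(-1, 693), Rational(-1, 692)), -1)) = Mul(-134930, Pow(Rational(1, 479556), -1)) = Mul(-134930, 479556) = -64706491080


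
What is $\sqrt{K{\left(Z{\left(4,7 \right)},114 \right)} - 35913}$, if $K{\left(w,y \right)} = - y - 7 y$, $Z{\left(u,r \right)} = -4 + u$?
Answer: $5 i \sqrt{1473} \approx 191.9 i$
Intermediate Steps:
$K{\left(w,y \right)} = - 8 y$
$\sqrt{K{\left(Z{\left(4,7 \right)},114 \right)} - 35913} = \sqrt{\left(-8\right) 114 - 35913} = \sqrt{-912 - 35913} = \sqrt{-36825} = 5 i \sqrt{1473}$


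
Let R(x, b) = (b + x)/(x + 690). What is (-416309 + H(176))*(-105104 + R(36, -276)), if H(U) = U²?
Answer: 4900520208792/121 ≈ 4.0500e+10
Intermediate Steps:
R(x, b) = (b + x)/(690 + x)
(-416309 + H(176))*(-105104 + R(36, -276)) = (-416309 + 176²)*(-105104 + (-276 + 36)/(690 + 36)) = (-416309 + 30976)*(-105104 - 240/726) = -385333*(-105104 + (1/726)*(-240)) = -385333*(-105104 - 40/121) = -385333*(-12717624/121) = 4900520208792/121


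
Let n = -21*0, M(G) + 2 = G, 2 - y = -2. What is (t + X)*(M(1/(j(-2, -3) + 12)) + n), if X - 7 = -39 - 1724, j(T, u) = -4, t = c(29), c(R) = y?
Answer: 3285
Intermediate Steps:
y = 4 (y = 2 - 1*(-2) = 2 + 2 = 4)
c(R) = 4
t = 4
M(G) = -2 + G
X = -1756 (X = 7 + (-39 - 1724) = 7 - 1763 = -1756)
n = 0
(t + X)*(M(1/(j(-2, -3) + 12)) + n) = (4 - 1756)*((-2 + 1/(-4 + 12)) + 0) = -1752*((-2 + 1/8) + 0) = -1752*((-2 + ⅛) + 0) = -1752*(-15/8 + 0) = -1752*(-15/8) = 3285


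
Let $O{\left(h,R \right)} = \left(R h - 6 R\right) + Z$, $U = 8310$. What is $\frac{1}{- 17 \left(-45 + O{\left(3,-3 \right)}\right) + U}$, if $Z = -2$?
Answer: $\frac{1}{8956} \approx 0.00011166$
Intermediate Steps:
$O{\left(h,R \right)} = -2 - 6 R + R h$ ($O{\left(h,R \right)} = \left(R h - 6 R\right) - 2 = \left(- 6 R + R h\right) - 2 = -2 - 6 R + R h$)
$\frac{1}{- 17 \left(-45 + O{\left(3,-3 \right)}\right) + U} = \frac{1}{- 17 \left(-45 - -7\right) + 8310} = \frac{1}{- 17 \left(-45 + 7\right) + 8310} = \frac{1}{\left(-17\right) \left(-38\right) + 8310} = \frac{1}{646 + 8310} = \frac{1}{8956}$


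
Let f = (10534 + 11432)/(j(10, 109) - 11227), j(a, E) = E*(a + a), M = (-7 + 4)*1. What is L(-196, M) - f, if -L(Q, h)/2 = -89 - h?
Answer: 1578050/9047 ≈ 174.43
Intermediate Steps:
M = -3 (M = -3*1 = -3)
j(a, E) = 2*E*a (j(a, E) = E*(2*a) = 2*E*a)
L(Q, h) = 178 + 2*h (L(Q, h) = -2*(-89 - h) = 178 + 2*h)
f = -21966/9047 (f = (10534 + 11432)/(2*109*10 - 11227) = 21966/(2180 - 11227) = 21966/(-9047) = 21966*(-1/9047) = -21966/9047 ≈ -2.4280)
L(-196, M) - f = (178 + 2*(-3)) - 1*(-21966/9047) = (178 - 6) + 21966/9047 = 172 + 21966/9047 = 1578050/9047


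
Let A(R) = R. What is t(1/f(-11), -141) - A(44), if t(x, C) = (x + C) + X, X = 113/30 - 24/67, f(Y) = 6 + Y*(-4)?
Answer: -912397/5025 ≈ -181.57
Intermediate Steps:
f(Y) = 6 - 4*Y
X = 6851/2010 (X = 113*(1/30) - 24*1/67 = 113/30 - 24/67 = 6851/2010 ≈ 3.4085)
t(x, C) = 6851/2010 + C + x (t(x, C) = (x + C) + 6851/2010 = (C + x) + 6851/2010 = 6851/2010 + C + x)
t(1/f(-11), -141) - A(44) = (6851/2010 - 141 + 1/(6 - 4*(-11))) - 1*44 = (6851/2010 - 141 + 1/(6 + 44)) - 44 = (6851/2010 - 141 + 1/50) - 44 = -691297/5025 - 44 = -912397/5025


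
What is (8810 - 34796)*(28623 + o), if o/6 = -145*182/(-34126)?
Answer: -12693470266134/17063 ≈ -7.4392e+8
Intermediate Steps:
o = 79170/17063 (o = 6*(-145*182/(-34126)) = 6*(-26390*(-1/34126)) = 6*(13195/17063) = 79170/17063 ≈ 4.6399)
(8810 - 34796)*(28623 + o) = (8810 - 34796)*(28623 + 79170/17063) = -25986*488473419/17063 = -12693470266134/17063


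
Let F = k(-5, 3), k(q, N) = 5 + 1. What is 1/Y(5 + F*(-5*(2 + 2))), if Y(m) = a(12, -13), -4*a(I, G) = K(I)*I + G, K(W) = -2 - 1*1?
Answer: 4/49 ≈ 0.081633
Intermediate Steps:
K(W) = -3 (K(W) = -2 - 1 = -3)
k(q, N) = 6
F = 6
a(I, G) = -G/4 + 3*I/4 (a(I, G) = -(-3*I + G)/4 = -(G - 3*I)/4 = -G/4 + 3*I/4)
Y(m) = 49/4 (Y(m) = -¼*(-13) + (¾)*12 = 13/4 + 9 = 49/4)
1/Y(5 + F*(-5*(2 + 2))) = 1/(49/4) = 4/49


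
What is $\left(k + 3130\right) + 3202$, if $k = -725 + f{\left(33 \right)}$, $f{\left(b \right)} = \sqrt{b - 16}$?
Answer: $5607 + \sqrt{17} \approx 5611.1$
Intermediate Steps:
$f{\left(b \right)} = \sqrt{-16 + b}$
$k = -725 + \sqrt{17}$ ($k = -725 + \sqrt{-16 + 33} = -725 + \sqrt{17} \approx -720.88$)
$\left(k + 3130\right) + 3202 = \left(\left(-725 + \sqrt{17}\right) + 3130\right) + 3202 = \left(2405 + \sqrt{17}\right) + 3202 = 5607 + \sqrt{17}$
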